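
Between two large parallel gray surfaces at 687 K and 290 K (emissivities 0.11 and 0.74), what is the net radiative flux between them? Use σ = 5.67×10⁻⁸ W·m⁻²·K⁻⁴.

q ≈ 1300 W/m²

For two large parallel gray plates, q = σ(T₁⁴ − T₂⁴) / (1/ε₁ + 1/ε₂ − 1).
1/ε₁ + 1/ε₂ − 1 = 1/0.11 + 1/0.74 − 1 = 9.442.
T₁⁴ − T₂⁴ = 2.23×10^11 − 7.07×10^9 = 2.16×10^11 K⁴.
q = 5.67×10⁻⁸ × 2.16×10^11 / 9.442 = 1300 W/m².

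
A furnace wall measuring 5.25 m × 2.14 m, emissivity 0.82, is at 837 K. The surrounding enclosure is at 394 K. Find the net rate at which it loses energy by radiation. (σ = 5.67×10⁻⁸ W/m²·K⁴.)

A = 5.25 × 2.14 = 11.2 m².
Q = εσA(T⁴ − T_s⁴). T⁴ − T_s⁴ = (837)⁴ − (394)⁴ = 4.91×10^11 − 2.41×10^10 = 4.67×10^11 K⁴.
Q = 0.82 × 5.67×10⁻⁸ × 11.2 × 4.67×10^11 = 2.44×10^5 W.

Q ≈ 2.44×10^5 W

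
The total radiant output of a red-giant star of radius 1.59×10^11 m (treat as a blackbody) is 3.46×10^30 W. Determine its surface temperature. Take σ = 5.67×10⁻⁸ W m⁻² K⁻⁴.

T ≈ 3720 K

A = 4πr² = 4π × (1.59×10^11)² = 3.18×10^23 m².
From P = σAT⁴, T = (P / σA)^(1/4) = (3.46×10^30 / (5.67×10⁻⁸ × 3.18×10^23))^(1/4).
T = (1.92×10^14)^(1/4) = 3720 K.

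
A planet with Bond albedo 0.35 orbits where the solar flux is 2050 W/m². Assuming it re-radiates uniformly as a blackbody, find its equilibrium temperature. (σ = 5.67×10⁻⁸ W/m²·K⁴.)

T ≈ 277 K

Power absorbed = (1−a)S·πR²; power emitted = 4πR²σT⁴. Equating and cancelling πR²:
T = ((1−a)S / 4σ)^(1/4) = (1330 / (4 × 5.67×10⁻⁸))^(1/4) = (5.88×10^9)^(1/4).
T = 277 K.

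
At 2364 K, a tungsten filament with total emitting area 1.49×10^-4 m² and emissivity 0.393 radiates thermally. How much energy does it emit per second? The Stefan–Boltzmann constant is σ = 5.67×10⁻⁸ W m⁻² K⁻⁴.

P ≈ 104 W

P = εσAT⁴ = 0.393 × 5.67×10⁻⁸ × 1.49×10^-4 × (2364)⁴ = 0.393 × 5.67×10⁻⁸ × 1.49×10^-4 × 3.12×10^13.
P = 104 W.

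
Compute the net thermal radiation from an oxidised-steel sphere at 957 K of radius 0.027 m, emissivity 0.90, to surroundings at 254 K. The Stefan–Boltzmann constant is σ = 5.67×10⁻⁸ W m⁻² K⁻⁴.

A = 4πr² = 4π × (0.027)² = 9.16×10^-3 m².
Q = εσA(T⁴ − T_s⁴). T⁴ − T_s⁴ = (957)⁴ − (254)⁴ = 8.39×10^11 − 4.16×10^9 = 8.35×10^11 K⁴.
Q = 0.90 × 5.67×10⁻⁸ × 9.16×10^-3 × 8.35×10^11 = 390 W.

Q ≈ 390 W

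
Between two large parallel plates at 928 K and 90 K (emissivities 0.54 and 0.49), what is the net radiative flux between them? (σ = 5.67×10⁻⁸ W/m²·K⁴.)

For two large parallel gray plates, q = σ(T₁⁴ − T₂⁴) / (1/ε₁ + 1/ε₂ − 1).
1/ε₁ + 1/ε₂ − 1 = 1/0.54 + 1/0.49 − 1 = 2.893.
T₁⁴ − T₂⁴ = 7.42×10^11 − 6.56×10^7 = 7.42×10^11 K⁴.
q = 5.67×10⁻⁸ × 7.42×10^11 / 2.893 = 14500 W/m².

q ≈ 14500 W/m²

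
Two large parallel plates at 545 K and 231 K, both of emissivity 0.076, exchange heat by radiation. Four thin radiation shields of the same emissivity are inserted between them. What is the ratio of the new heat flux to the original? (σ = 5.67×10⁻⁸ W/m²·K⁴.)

With N identical shields there are N+1 = 5 gaps in series, each with the same radiative resistance, so the flux falls to 1/(N+1) of its unshielded value.

ratio ≈ 0.200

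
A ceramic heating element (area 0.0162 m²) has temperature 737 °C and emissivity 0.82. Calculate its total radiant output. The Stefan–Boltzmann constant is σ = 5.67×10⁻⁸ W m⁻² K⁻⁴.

737 °C = 1010 K.
P = εσAT⁴ = 0.82 × 5.67×10⁻⁸ × 0.0162 × (1010)⁴ = 0.82 × 5.67×10⁻⁸ × 0.0162 × 1.04×10^12.
P = 784 W.

P ≈ 784 W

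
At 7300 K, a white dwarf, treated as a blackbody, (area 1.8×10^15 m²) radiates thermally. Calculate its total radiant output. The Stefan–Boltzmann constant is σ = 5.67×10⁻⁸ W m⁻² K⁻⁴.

P = σAT⁴ = 5.67×10⁻⁸ × 1.80×10^15 × (7300)⁴ = 5.67×10⁻⁸ × 1.80×10^15 × 2.84×10^15.
P = 2.90×10^23 W.

P ≈ 2.90×10^23 W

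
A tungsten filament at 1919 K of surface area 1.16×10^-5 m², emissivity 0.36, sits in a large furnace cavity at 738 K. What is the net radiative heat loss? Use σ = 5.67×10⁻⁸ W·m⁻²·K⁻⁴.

Q = εσA(T⁴ − T_s⁴). T⁴ − T_s⁴ = (1919)⁴ − (738)⁴ = 1.36×10^13 − 2.97×10^11 = 1.33×10^13 K⁴.
Q = 0.36 × 5.67×10⁻⁸ × 1.16×10^-5 × 1.33×10^13 = 3.14 W.

Q ≈ 3.14 W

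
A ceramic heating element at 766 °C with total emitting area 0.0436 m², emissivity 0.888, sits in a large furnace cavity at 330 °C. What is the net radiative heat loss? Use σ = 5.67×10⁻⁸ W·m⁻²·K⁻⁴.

Q ≈ 2270 W

Convert: 766 °C = 1039 K; 330 °C = 603 K.
Q = εσA(T⁴ − T_s⁴). T⁴ − T_s⁴ = (1039)⁴ − (603)⁴ = 1.17×10^12 − 1.32×10^11 = 1.03×10^12 K⁴.
Q = 0.888 × 5.67×10⁻⁸ × 0.0436 × 1.03×10^12 = 2270 W.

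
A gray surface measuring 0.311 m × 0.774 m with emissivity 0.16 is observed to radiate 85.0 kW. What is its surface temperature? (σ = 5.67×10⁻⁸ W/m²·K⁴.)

T ≈ 2500 K

A = 0.311 × 0.774 = 0.241 m².
From P = εσAT⁴, T = (P / εσA)^(1/4) = (85000 / (0.16 × 5.67×10⁻⁸ × 0.241))^(1/4).
T = (3.89×10^13)^(1/4) = 2500 K.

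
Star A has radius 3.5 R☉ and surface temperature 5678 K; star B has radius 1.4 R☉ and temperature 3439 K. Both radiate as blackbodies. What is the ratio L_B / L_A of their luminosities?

L = 4πR²σT⁴ ∝ R²T⁴, so L_B/L_A = (1.4/3.5)² × (3439/5678)⁴ = 0.160 × 0.135 = 0.0215.

L_B/L_A ≈ 0.0215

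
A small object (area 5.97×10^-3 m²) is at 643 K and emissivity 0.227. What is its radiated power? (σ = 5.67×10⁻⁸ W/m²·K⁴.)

P = εσAT⁴ = 0.227 × 5.67×10⁻⁸ × 5.97×10^-3 × (643)⁴ = 0.227 × 5.67×10⁻⁸ × 5.97×10^-3 × 1.71×10^11.
P = 13.1 W.

P ≈ 13.1 W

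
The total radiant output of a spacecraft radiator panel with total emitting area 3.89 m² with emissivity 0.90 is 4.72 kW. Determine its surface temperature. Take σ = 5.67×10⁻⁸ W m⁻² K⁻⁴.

T ≈ 393 K

From P = εσAT⁴, T = (P / εσA)^(1/4) = (4720 / (0.90 × 5.67×10⁻⁸ × 3.89))^(1/4).
T = (2.38×10^10)^(1/4) = 393 K.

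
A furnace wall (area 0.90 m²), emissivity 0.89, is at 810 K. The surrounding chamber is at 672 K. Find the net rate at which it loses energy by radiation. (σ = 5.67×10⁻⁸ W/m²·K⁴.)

Q = εσA(T⁴ − T_s⁴). T⁴ − T_s⁴ = (810)⁴ − (672)⁴ = 4.30×10^11 − 2.04×10^11 = 2.27×10^11 K⁴.
Q = 0.89 × 5.67×10⁻⁸ × 0.900 × 2.27×10^11 = 10300 W.

Q ≈ 10300 W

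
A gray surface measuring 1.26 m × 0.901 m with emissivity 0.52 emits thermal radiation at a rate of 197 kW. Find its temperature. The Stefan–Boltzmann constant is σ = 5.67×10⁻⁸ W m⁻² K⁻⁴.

A = 1.26 × 0.901 = 1.14 m².
From P = εσAT⁴, T = (P / εσA)^(1/4) = (1.97×10^5 / (0.52 × 5.67×10⁻⁸ × 1.14))^(1/4).
T = (5.89×10^12)^(1/4) = 1560 K.

T ≈ 1560 K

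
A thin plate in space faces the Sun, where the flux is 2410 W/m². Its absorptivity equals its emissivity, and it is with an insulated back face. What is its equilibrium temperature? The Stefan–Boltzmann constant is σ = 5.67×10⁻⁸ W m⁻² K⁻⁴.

T ≈ 454 K

Absorbed flux αS = emitted flux εσT⁴ (one radiating face); with α = ε, T = (S/σ)^(1/4).
T = (2410 / 5.67×10⁻⁸)^(1/4) = (4.25×10^10)^(1/4).
T = 454 K.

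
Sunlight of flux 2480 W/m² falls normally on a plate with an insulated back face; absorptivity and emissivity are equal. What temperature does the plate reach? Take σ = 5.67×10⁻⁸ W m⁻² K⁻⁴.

T ≈ 457 K

Absorbed flux αS = emitted flux εσT⁴ (one radiating face); with α = ε, T = (S/σ)^(1/4).
T = (2480 / 5.67×10⁻⁸)^(1/4) = (4.37×10^10)^(1/4).
T = 457 K.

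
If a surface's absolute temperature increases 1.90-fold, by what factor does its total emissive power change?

P ∝ T⁴, so the power scales as (1.90)⁴ = 13.0.

factor ≈ 13.0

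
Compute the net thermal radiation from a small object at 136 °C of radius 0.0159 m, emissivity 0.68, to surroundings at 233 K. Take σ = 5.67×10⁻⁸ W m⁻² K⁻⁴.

Q ≈ 3.07 W

A = 4πr² = 4π × (0.0159)² = 3.18×10^-3 m².
Convert: 136 °C = 409 K.
Q = εσA(T⁴ − T_s⁴). T⁴ − T_s⁴ = (409)⁴ − (233)⁴ = 2.80×10^10 − 2.95×10^9 = 2.50×10^10 K⁴.
Q = 0.68 × 5.67×10⁻⁸ × 3.18×10^-3 × 2.50×10^10 = 3.07 W.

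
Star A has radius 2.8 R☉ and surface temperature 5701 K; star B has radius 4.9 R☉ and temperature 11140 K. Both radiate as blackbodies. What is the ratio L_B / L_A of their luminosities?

L_B/L_A ≈ 44.6

L = 4πR²σT⁴ ∝ R²T⁴, so L_B/L_A = (4.9/2.8)² × (11140/5701)⁴ = 3.06 × 14.6 = 44.6.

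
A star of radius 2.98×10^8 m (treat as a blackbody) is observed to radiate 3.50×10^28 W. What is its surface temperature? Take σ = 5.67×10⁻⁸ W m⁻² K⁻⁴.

T ≈ 27300 K

A = 4πr² = 4π × (2.98×10^8)² = 1.12×10^18 m².
From P = σAT⁴, T = (P / σA)^(1/4) = (3.50×10^28 / (5.67×10⁻⁸ × 1.12×10^18))^(1/4).
T = (5.53×10^17)^(1/4) = 27300 K.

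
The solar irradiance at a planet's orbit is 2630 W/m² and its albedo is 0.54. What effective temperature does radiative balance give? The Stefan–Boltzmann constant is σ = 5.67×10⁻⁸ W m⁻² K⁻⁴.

T ≈ 270 K

Power absorbed = (1−a)S·πR²; power emitted = 4πR²σT⁴. Equating and cancelling πR²:
T = ((1−a)S / 4σ)^(1/4) = (1210 / (4 × 5.67×10⁻⁸))^(1/4) = (5.33×10^9)^(1/4).
T = 270 K.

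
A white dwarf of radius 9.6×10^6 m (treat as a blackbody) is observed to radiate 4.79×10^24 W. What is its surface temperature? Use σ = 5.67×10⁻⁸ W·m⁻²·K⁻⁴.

A = 4πr² = 4π × (9.6×10^6)² = 1.16×10^15 m².
From P = σAT⁴, T = (P / σA)^(1/4) = (4.79×10^24 / (5.67×10⁻⁸ × 1.16×10^15))^(1/4).
T = (7.29×10^16)^(1/4) = 16400 K.

T ≈ 16400 K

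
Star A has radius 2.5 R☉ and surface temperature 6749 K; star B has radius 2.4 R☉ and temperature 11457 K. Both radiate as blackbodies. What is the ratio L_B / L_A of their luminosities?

L = 4πR²σT⁴ ∝ R²T⁴, so L_B/L_A = (2.4/2.5)² × (11457/6749)⁴ = 0.922 × 8.30 = 7.65.

L_B/L_A ≈ 7.65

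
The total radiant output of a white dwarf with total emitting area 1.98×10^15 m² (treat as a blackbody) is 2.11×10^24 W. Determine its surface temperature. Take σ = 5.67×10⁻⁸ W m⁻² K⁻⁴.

From P = σAT⁴, T = (P / σA)^(1/4) = (2.11×10^24 / (5.67×10⁻⁸ × 1.98×10^15))^(1/4).
T = (1.88×10^16)^(1/4) = 11700 K.

T ≈ 11700 K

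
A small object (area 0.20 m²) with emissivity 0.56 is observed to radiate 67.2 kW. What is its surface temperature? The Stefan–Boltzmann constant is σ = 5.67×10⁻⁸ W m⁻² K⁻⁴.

T ≈ 1800 K

From P = εσAT⁴, T = (P / εσA)^(1/4) = (67200 / (0.56 × 5.67×10⁻⁸ × 0.200))^(1/4).
T = (1.06×10^13)^(1/4) = 1800 K.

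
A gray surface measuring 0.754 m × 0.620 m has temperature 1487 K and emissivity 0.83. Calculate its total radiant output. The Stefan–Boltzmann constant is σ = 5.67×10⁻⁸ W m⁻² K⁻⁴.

P ≈ 1.08×10^5 W

A = 0.754 × 0.620 = 0.467 m².
Stefan–Boltzmann: P = εσAT⁴ = 0.83 × 5.67×10⁻⁸ × 0.467 × (1487)⁴ = 0.83 × 5.67×10⁻⁸ × 0.467 × 4.89×10^12.
P = 1.08×10^5 W.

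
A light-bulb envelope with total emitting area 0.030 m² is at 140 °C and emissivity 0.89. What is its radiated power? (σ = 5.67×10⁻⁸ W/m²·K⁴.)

P ≈ 44.0 W

140 °C = 413 K.
Stefan–Boltzmann: P = εσAT⁴ = 0.89 × 5.67×10⁻⁸ × 0.0300 × (413)⁴ = 0.89 × 5.67×10⁻⁸ × 0.0300 × 2.91×10^10.
P = 44.0 W.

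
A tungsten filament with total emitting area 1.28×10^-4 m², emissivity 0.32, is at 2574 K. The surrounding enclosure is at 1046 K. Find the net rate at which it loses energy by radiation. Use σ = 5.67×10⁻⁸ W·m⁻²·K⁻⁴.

Q ≈ 99.2 W

Q = εσA(T⁴ − T_s⁴). T⁴ − T_s⁴ = (2574)⁴ − (1046)⁴ = 4.39×10^13 − 1.20×10^12 = 4.27×10^13 K⁴.
Q = 0.32 × 5.67×10⁻⁸ × 1.28×10^-4 × 4.27×10^13 = 99.2 W.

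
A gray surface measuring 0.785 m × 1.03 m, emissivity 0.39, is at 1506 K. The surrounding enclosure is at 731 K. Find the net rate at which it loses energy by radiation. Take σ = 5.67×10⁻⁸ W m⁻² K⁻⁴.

A = 0.785 × 1.03 = 0.809 m².
Q = εσA(T⁴ − T_s⁴). T⁴ − T_s⁴ = (1506)⁴ − (731)⁴ = 5.14×10^12 − 2.86×10^11 = 4.86×10^12 K⁴.
Q = 0.39 × 5.67×10⁻⁸ × 0.809 × 4.86×10^12 = 86900 W.

Q ≈ 86900 W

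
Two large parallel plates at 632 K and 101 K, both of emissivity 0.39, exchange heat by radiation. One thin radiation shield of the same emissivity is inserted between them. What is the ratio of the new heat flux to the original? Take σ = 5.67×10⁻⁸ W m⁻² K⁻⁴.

ratio ≈ 0.500

With N identical shields there are N+1 = 2 gaps in series, each with the same radiative resistance, so the flux falls to 1/(N+1) of its unshielded value.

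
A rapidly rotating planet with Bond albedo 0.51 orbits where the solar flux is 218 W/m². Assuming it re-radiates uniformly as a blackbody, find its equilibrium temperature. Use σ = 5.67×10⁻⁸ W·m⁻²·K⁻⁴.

T ≈ 147 K

Power absorbed = (1−a)S·πR²; power emitted = 4πR²σT⁴. Equating and cancelling πR²:
T = ((1−a)S / 4σ)^(1/4) = (107 / (4 × 5.67×10⁻⁸))^(1/4) = (4.71×10^8)^(1/4).
T = 147 K.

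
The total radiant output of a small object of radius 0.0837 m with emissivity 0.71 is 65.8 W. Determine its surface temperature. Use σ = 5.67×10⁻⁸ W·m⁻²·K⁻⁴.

T ≈ 369 K

A = 4πr² = 4π × (0.0837)² = 0.0880 m².
From P = εσAT⁴, T = (P / εσA)^(1/4) = (65.8 / (0.71 × 5.67×10⁻⁸ × 0.0880))^(1/4).
T = (1.86×10^10)^(1/4) = 369 K.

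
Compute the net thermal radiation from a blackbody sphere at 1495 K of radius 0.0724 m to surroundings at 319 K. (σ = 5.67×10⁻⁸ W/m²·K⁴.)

A = 4πr² = 4π × (0.0724)² = 0.0659 m².
Q = σA(T⁴ − T_s⁴). T⁴ − T_s⁴ = (1495)⁴ − (319)⁴ = 5.00×10^12 − 1.04×10^10 = 4.98×10^12 K⁴.
Q = 5.67×10⁻⁸ × 0.0659 × 4.98×10^12 = 18600 W.

Q ≈ 18600 W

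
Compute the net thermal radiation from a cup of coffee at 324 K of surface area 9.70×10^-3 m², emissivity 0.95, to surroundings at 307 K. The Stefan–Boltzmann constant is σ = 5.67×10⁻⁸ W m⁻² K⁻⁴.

Q = εσA(T⁴ − T_s⁴). T⁴ − T_s⁴ = (324)⁴ − (307)⁴ = 1.10×10^10 − 8.88×10^9 = 2.14×10^9 K⁴.
Q = 0.95 × 5.67×10⁻⁸ × 9.70×10^-3 × 2.14×10^9 = 1.12 W.

Q ≈ 1.12 W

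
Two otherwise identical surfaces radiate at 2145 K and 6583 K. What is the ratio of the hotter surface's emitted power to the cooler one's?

ratio ≈ 88.7

P ∝ T⁴, so the ratio is (6583/2145)⁴ = (3.069)⁴ = 88.7.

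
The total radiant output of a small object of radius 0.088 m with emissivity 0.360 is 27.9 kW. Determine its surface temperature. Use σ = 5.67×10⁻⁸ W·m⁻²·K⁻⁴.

A = 4πr² = 4π × (0.088)² = 0.0973 m².
From P = εσAT⁴, T = (P / εσA)^(1/4) = (27900 / (0.360 × 5.67×10⁻⁸ × 0.0973))^(1/4).
T = (1.40×10^13)^(1/4) = 1940 K.

T ≈ 1940 K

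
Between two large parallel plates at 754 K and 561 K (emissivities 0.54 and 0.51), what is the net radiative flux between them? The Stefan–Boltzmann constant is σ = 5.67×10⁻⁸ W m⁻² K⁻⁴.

q ≈ 4520 W/m²

For two large parallel gray plates, q = σ(T₁⁴ − T₂⁴) / (1/ε₁ + 1/ε₂ − 1).
1/ε₁ + 1/ε₂ − 1 = 1/0.54 + 1/0.51 − 1 = 2.813.
T₁⁴ − T₂⁴ = 3.23×10^11 − 9.90×10^10 = 2.24×10^11 K⁴.
q = 5.67×10⁻⁸ × 2.24×10^11 / 2.813 = 4520 W/m².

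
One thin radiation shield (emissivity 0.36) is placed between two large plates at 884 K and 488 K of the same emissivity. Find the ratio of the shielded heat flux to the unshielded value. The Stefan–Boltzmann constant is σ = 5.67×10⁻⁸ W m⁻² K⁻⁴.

With N identical shields there are N+1 = 2 gaps in series, each with the same radiative resistance, so the flux falls to 1/(N+1) of its unshielded value.

ratio ≈ 0.500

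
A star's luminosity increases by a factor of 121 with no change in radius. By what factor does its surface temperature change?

P ∝ T⁴ ⇒ T ∝ P^(1/4), so T scales by (121)^(1/4) = 3.32.

factor ≈ 3.32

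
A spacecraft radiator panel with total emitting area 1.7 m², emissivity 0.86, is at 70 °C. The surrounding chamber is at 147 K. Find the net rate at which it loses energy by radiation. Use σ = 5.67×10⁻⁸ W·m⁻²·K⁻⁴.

Convert: 70 °C = 343 K.
Q = εσA(T⁴ − T_s⁴). T⁴ − T_s⁴ = (343)⁴ − (147)⁴ = 1.38×10^10 − 4.67×10^8 = 1.34×10^10 K⁴.
Q = 0.86 × 5.67×10⁻⁸ × 1.70 × 1.34×10^10 = 1110 W.

Q ≈ 1110 W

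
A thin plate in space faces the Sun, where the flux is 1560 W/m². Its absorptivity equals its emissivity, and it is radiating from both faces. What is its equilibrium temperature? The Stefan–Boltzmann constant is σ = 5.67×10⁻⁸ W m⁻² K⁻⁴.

Absorbed flux αS = emitted flux 2εσT⁴ per unit area; with α = ε this gives T = (S/2σ)^(1/4).
T = (1560 / (2 × 5.67×10⁻⁸))^(1/4) = (1.38×10^10)^(1/4).
T = 342 K.

T ≈ 342 K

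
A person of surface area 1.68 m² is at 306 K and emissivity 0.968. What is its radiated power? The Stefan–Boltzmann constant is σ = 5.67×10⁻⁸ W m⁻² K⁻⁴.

P ≈ 808 W

Stefan–Boltzmann: P = εσAT⁴ = 0.968 × 5.67×10⁻⁸ × 1.68 × (306)⁴ = 0.968 × 5.67×10⁻⁸ × 1.68 × 8.77×10^9.
P = 808 W.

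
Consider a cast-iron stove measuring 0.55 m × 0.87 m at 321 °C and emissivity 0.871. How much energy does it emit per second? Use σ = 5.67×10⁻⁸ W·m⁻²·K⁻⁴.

P ≈ 2940 W

A = 0.55 × 0.87 = 0.479 m².
321 °C = 594 K.
Stefan–Boltzmann: P = εσAT⁴ = 0.871 × 5.67×10⁻⁸ × 0.479 × (594)⁴ = 0.871 × 5.67×10⁻⁸ × 0.479 × 1.24×10^11.
P = 2940 W.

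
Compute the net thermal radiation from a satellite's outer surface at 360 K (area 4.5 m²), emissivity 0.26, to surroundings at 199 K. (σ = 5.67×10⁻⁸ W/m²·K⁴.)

Q = εσA(T⁴ − T_s⁴). T⁴ − T_s⁴ = (360)⁴ − (199)⁴ = 1.68×10^10 − 1.57×10^9 = 1.52×10^10 K⁴.
Q = 0.26 × 5.67×10⁻⁸ × 4.50 × 1.52×10^10 = 1010 W.

Q ≈ 1010 W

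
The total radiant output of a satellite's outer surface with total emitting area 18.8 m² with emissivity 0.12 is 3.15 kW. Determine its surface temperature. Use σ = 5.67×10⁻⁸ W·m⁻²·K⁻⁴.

From P = εσAT⁴, T = (P / εσA)^(1/4) = (3150 / (0.12 × 5.67×10⁻⁸ × 18.8))^(1/4).
T = (2.46×10^10)^(1/4) = 396 K.

T ≈ 396 K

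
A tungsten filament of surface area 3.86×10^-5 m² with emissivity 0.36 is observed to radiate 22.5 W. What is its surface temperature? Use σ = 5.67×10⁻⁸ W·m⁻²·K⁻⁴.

T ≈ 2310 K

From P = εσAT⁴, T = (P / εσA)^(1/4) = (22.5 / (0.36 × 5.67×10⁻⁸ × 3.86×10^-5))^(1/4).
T = (2.86×10^13)^(1/4) = 2310 K.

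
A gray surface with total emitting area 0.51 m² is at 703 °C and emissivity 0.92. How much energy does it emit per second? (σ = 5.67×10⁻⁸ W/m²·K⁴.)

P ≈ 24100 W

703 °C = 976 K.
Stefan–Boltzmann: P = εσAT⁴ = 0.92 × 5.67×10⁻⁸ × 0.510 × (976)⁴ = 0.92 × 5.67×10⁻⁸ × 0.510 × 9.07×10^11.
P = 24100 W.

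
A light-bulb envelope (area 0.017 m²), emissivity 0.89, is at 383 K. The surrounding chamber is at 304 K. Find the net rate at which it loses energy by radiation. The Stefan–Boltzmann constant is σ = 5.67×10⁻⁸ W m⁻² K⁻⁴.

Q ≈ 11.1 W

Q = εσA(T⁴ − T_s⁴). T⁴ − T_s⁴ = (383)⁴ − (304)⁴ = 2.15×10^10 − 8.54×10^9 = 1.30×10^10 K⁴.
Q = 0.89 × 5.67×10⁻⁸ × 0.0170 × 1.30×10^10 = 11.1 W.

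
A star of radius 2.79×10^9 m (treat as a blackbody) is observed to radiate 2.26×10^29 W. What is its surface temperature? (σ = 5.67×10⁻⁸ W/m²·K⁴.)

T ≈ 14200 K

A = 4πr² = 4π × (2.79×10^9)² = 9.78×10^19 m².
From P = σAT⁴, T = (P / σA)^(1/4) = (2.26×10^29 / (5.67×10⁻⁸ × 9.78×10^19))^(1/4).
T = (4.07×10^16)^(1/4) = 14200 K.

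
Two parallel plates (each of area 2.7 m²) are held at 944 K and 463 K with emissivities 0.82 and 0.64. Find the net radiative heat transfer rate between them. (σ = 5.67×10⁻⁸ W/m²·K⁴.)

Q ≈ 64300 W

For two large parallel gray plates, q = σ(T₁⁴ − T₂⁴) / (1/ε₁ + 1/ε₂ − 1).
1/ε₁ + 1/ε₂ − 1 = 1/0.82 + 1/0.64 − 1 = 1.782.
T₁⁴ − T₂⁴ = 7.94×10^11 − 4.60×10^10 = 7.48×10^11 K⁴.
q = 5.67×10⁻⁸ × 7.48×10^11 / 1.782 = 23800 W/m².
Q = q·A = 23800 × 2.7 = 64300 W.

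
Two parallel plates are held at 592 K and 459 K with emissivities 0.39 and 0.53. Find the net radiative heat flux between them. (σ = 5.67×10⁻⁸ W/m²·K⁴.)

For two large parallel gray plates, q = σ(T₁⁴ − T₂⁴) / (1/ε₁ + 1/ε₂ − 1).
1/ε₁ + 1/ε₂ − 1 = 1/0.39 + 1/0.53 − 1 = 3.451.
T₁⁴ − T₂⁴ = 1.23×10^11 − 4.44×10^10 = 7.84×10^10 K⁴.
q = 5.67×10⁻⁸ × 7.84×10^10 / 3.451 = 1290 W/m².

q ≈ 1290 W/m²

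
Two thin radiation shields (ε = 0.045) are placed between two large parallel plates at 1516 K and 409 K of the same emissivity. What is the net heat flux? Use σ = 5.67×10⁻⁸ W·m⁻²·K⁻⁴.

q ≈ 2290 W/m²

Each of the 3 gaps contributes resistance (2/ε − 1) = 2/0.045 − 1 = 43.44; total = 130.3.
q = σ(T₁⁴ − T₂⁴) / 130.3 = 5.67×10⁻⁸ × 5.25×10^12 / 130.3 = 2290 W/m².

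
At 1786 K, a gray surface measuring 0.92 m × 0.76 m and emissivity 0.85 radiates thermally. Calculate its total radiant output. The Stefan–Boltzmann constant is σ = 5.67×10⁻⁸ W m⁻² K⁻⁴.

P ≈ 3.43×10^5 W

A = 0.92 × 0.76 = 0.699 m².
Stefan–Boltzmann: P = εσAT⁴ = 0.85 × 5.67×10⁻⁸ × 0.699 × (1786)⁴ = 0.85 × 5.67×10⁻⁸ × 0.699 × 1.02×10^13.
P = 3.43×10^5 W.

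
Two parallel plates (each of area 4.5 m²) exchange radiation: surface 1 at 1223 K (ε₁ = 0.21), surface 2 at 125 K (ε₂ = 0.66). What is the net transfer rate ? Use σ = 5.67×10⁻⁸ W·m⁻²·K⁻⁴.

Q ≈ 1.08×10^5 W

For two large parallel gray plates, q = σ(T₁⁴ − T₂⁴) / (1/ε₁ + 1/ε₂ − 1).
1/ε₁ + 1/ε₂ − 1 = 1/0.21 + 1/0.66 − 1 = 5.277.
T₁⁴ − T₂⁴ = 2.24×10^12 − 2.44×10^8 = 2.24×10^12 K⁴.
q = 5.67×10⁻⁸ × 2.24×10^12 / 5.277 = 24000 W/m².
Q = q·A = 24000 × 4.5 = 1.08×10^5 W.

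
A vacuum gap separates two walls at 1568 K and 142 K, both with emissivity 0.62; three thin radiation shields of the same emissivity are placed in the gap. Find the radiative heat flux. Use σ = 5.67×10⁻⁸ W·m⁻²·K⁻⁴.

q ≈ 38500 W/m²

Each of the 4 gaps contributes resistance (2/ε − 1) = 2/0.62 − 1 = 2.226; total = 8.903.
q = σ(T₁⁴ − T₂⁴) / 8.903 = 5.67×10⁻⁸ × 6.04×10^12 / 8.903 = 38500 W/m².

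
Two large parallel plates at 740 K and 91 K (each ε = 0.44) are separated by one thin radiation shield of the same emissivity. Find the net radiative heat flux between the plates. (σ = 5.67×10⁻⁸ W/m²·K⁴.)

q ≈ 2400 W/m²

Each of the 2 gaps contributes resistance (2/ε − 1) = 2/0.44 − 1 = 3.545; total = 7.091.
q = σ(T₁⁴ − T₂⁴) / 7.091 = 5.67×10⁻⁸ × 3.00×10^11 / 7.091 = 2400 W/m².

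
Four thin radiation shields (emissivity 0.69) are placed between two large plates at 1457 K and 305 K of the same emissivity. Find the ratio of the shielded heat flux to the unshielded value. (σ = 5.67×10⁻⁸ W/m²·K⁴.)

ratio ≈ 0.200

With N identical shields there are N+1 = 5 gaps in series, each with the same radiative resistance, so the flux falls to 1/(N+1) of its unshielded value.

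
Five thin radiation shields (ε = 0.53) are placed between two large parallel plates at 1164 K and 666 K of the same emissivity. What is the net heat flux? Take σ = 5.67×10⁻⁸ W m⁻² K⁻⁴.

Each of the 6 gaps contributes resistance (2/ε − 1) = 2/0.53 − 1 = 2.774; total = 16.64.
q = σ(T₁⁴ − T₂⁴) / 16.64 = 5.67×10⁻⁸ × 1.64×10^12 / 16.64 = 5580 W/m².

q ≈ 5580 W/m²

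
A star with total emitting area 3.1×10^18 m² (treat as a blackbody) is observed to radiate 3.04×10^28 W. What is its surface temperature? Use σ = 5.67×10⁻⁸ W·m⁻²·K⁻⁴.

From P = σAT⁴, T = (P / σA)^(1/4) = (3.04×10^28 / (5.67×10⁻⁸ × 3.10×10^18))^(1/4).
T = (1.73×10^17)^(1/4) = 20400 K.

T ≈ 20400 K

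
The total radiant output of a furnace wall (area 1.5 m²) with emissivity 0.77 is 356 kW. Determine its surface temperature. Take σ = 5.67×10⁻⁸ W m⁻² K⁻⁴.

T ≈ 1530 K

From P = εσAT⁴, T = (P / εσA)^(1/4) = (3.56×10^5 / (0.77 × 5.67×10⁻⁸ × 1.50))^(1/4).
T = (5.44×10^12)^(1/4) = 1530 K.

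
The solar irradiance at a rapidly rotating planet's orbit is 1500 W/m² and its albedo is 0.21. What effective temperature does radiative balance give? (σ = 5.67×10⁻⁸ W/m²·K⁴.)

Power absorbed = (1−a)S·πR²; power emitted = 4πR²σT⁴. Equating and cancelling πR²:
T = ((1−a)S / 4σ)^(1/4) = (1180 / (4 × 5.67×10⁻⁸))^(1/4) = (5.22×10^9)^(1/4).
T = 269 K.

T ≈ 269 K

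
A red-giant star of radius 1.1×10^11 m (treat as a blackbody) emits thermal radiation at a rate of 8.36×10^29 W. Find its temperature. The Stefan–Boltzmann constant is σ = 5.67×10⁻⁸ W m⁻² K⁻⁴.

T ≈ 3140 K

A = 4πr² = 4π × (1.1×10^11)² = 1.52×10^23 m².
From P = σAT⁴, T = (P / σA)^(1/4) = (8.36×10^29 / (5.67×10⁻⁸ × 1.52×10^23))^(1/4).
T = (9.70×10^13)^(1/4) = 3140 K.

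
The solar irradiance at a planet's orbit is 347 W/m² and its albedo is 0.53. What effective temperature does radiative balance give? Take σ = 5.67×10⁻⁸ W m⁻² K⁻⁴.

T ≈ 164 K

Power absorbed = (1−a)S·πR²; power emitted = 4πR²σT⁴. Equating and cancelling πR²:
T = ((1−a)S / 4σ)^(1/4) = (163 / (4 × 5.67×10⁻⁸))^(1/4) = (7.19×10^8)^(1/4).
T = 164 K.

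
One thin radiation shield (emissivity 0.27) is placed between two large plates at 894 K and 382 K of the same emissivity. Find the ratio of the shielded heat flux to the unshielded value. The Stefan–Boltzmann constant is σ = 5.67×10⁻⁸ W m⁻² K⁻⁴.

ratio ≈ 0.500

With N identical shields there are N+1 = 2 gaps in series, each with the same radiative resistance, so the flux falls to 1/(N+1) of its unshielded value.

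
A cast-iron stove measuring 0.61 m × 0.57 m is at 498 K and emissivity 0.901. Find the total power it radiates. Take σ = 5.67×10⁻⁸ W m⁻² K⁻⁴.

P ≈ 1090 W

A = 0.61 × 0.57 = 0.348 m².
Stefan–Boltzmann: P = εσAT⁴ = 0.901 × 5.67×10⁻⁸ × 0.348 × (498)⁴ = 0.901 × 5.67×10⁻⁸ × 0.348 × 6.15×10^10.
P = 1090 W.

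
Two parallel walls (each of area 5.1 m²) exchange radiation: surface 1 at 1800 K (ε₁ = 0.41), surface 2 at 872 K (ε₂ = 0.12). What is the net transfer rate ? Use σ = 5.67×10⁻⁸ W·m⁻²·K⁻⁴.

For two large parallel gray plates, q = σ(T₁⁴ − T₂⁴) / (1/ε₁ + 1/ε₂ − 1).
1/ε₁ + 1/ε₂ − 1 = 1/0.41 + 1/0.12 − 1 = 9.772.
T₁⁴ − T₂⁴ = 1.05×10^13 − 5.78×10^11 = 9.92×10^12 K⁴.
q = 5.67×10⁻⁸ × 9.92×10^12 / 9.772 = 57600 W/m².
Q = q·A = 57600 × 5.1 = 2.94×10^5 W.

Q ≈ 2.94×10^5 W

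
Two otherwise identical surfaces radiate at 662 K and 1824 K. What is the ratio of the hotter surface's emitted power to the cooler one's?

P ∝ T⁴, so the ratio is (1824/662)⁴ = (2.755)⁴ = 57.6.

ratio ≈ 57.6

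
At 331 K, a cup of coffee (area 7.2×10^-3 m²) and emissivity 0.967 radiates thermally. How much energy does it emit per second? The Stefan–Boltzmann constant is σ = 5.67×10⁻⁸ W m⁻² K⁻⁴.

Stefan–Boltzmann: P = εσAT⁴ = 0.967 × 5.67×10⁻⁸ × 7.20×10^-3 × (331)⁴ = 0.967 × 5.67×10⁻⁸ × 7.20×10^-3 × 1.20×10^10.
P = 4.74 W.

P ≈ 4.74 W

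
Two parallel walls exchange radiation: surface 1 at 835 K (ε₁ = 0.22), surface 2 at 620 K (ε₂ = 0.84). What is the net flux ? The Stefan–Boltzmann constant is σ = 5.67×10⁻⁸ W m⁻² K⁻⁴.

q ≈ 4050 W/m²

For two large parallel gray plates, q = σ(T₁⁴ − T₂⁴) / (1/ε₁ + 1/ε₂ − 1).
1/ε₁ + 1/ε₂ − 1 = 1/0.22 + 1/0.84 − 1 = 4.736.
T₁⁴ − T₂⁴ = 4.86×10^11 − 1.48×10^11 = 3.38×10^11 K⁴.
q = 5.67×10⁻⁸ × 3.38×10^11 / 4.736 = 4050 W/m².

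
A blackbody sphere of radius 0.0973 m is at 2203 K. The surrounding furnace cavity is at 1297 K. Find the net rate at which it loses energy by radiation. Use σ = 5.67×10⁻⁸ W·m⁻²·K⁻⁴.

Q ≈ 1.40×10^5 W

A = 4πr² = 4π × (0.0973)² = 0.119 m².
Q = σA(T⁴ − T_s⁴). T⁴ − T_s⁴ = (2203)⁴ − (1297)⁴ = 2.36×10^13 − 2.83×10^12 = 2.07×10^13 K⁴.
Q = 5.67×10⁻⁸ × 0.119 × 2.07×10^13 = 1.40×10^5 W.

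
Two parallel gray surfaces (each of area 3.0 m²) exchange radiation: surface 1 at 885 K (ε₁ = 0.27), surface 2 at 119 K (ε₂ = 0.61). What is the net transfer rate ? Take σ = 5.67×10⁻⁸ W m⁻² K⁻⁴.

Q ≈ 24000 W

For two large parallel gray plates, q = σ(T₁⁴ − T₂⁴) / (1/ε₁ + 1/ε₂ − 1).
1/ε₁ + 1/ε₂ − 1 = 1/0.27 + 1/0.61 − 1 = 4.343.
T₁⁴ − T₂⁴ = 6.13×10^11 − 2.01×10^8 = 6.13×10^11 K⁴.
q = 5.67×10⁻⁸ × 6.13×10^11 / 4.343 = 8010 W/m².
Q = q·A = 8010 × 3.0 = 24000 W.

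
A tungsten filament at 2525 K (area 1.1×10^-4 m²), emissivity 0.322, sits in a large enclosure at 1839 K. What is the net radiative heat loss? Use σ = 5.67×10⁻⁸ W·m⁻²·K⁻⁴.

Q = εσA(T⁴ − T_s⁴). T⁴ − T_s⁴ = (2525)⁴ − (1839)⁴ = 4.06×10^13 − 1.14×10^13 = 2.92×10^13 K⁴.
Q = 0.322 × 5.67×10⁻⁸ × 1.10×10^-4 × 2.92×10^13 = 58.7 W.

Q ≈ 58.7 W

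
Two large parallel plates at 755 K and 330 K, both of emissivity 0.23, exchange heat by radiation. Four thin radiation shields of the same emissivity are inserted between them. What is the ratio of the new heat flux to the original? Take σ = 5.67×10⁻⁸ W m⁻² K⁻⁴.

ratio ≈ 0.200

With N identical shields there are N+1 = 5 gaps in series, each with the same radiative resistance, so the flux falls to 1/(N+1) of its unshielded value.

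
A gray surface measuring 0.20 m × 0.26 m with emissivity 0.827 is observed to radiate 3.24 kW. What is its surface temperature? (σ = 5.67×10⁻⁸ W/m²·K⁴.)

A = 0.20 × 0.26 = 0.0520 m².
From P = εσAT⁴, T = (P / εσA)^(1/4) = (3240 / (0.827 × 5.67×10⁻⁸ × 0.0520))^(1/4).
T = (1.33×10^12)^(1/4) = 1070 K.

T ≈ 1070 K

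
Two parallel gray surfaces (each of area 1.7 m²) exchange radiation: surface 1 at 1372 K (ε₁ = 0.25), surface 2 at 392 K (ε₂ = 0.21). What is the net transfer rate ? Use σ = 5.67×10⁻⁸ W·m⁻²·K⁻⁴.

Q ≈ 43700 W

For two large parallel gray plates, q = σ(T₁⁴ − T₂⁴) / (1/ε₁ + 1/ε₂ − 1).
1/ε₁ + 1/ε₂ − 1 = 1/0.25 + 1/0.21 − 1 = 7.762.
T₁⁴ − T₂⁴ = 3.54×10^12 − 2.36×10^10 = 3.52×10^12 K⁴.
q = 5.67×10⁻⁸ × 3.52×10^12 / 7.762 = 25700 W/m².
Q = q·A = 25700 × 1.7 = 43700 W.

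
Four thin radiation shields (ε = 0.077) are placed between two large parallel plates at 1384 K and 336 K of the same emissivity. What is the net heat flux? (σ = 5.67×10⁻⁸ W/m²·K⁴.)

q ≈ 1660 W/m²

Each of the 5 gaps contributes resistance (2/ε − 1) = 2/0.077 − 1 = 24.97; total = 124.9.
q = σ(T₁⁴ − T₂⁴) / 124.9 = 5.67×10⁻⁸ × 3.66×10^12 / 124.9 = 1660 W/m².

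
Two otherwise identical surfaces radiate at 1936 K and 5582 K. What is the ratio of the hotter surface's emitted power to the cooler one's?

P ∝ T⁴, so the ratio is (5582/1936)⁴ = (2.883)⁴ = 69.1.

ratio ≈ 69.1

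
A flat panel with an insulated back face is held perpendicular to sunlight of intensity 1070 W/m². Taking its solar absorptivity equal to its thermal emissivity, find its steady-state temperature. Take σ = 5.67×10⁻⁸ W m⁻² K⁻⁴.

Absorbed flux αS = emitted flux εσT⁴ (one radiating face); with α = ε, T = (S/σ)^(1/4).
T = (1070 / 5.67×10⁻⁸)^(1/4) = (1.89×10^10)^(1/4).
T = 371 K.

T ≈ 371 K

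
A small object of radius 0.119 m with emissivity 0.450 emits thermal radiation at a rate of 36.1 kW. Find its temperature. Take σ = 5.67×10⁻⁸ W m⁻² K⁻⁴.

A = 4πr² = 4π × (0.119)² = 0.178 m².
From P = εσAT⁴, T = (P / εσA)^(1/4) = (36100 / (0.450 × 5.67×10⁻⁸ × 0.178))^(1/4).
T = (7.95×10^12)^(1/4) = 1680 K.

T ≈ 1680 K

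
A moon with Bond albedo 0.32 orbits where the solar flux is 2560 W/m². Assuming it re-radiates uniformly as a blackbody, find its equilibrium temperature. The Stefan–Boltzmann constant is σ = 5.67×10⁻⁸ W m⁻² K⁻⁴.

Power absorbed = (1−a)S·πR²; power emitted = 4πR²σT⁴. Equating and cancelling πR²:
T = ((1−a)S / 4σ)^(1/4) = (1740 / (4 × 5.67×10⁻⁸))^(1/4) = (7.68×10^9)^(1/4).
T = 296 K.

T ≈ 296 K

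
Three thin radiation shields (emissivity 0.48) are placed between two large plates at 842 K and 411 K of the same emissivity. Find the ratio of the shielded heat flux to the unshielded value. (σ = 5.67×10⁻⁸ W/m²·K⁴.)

With N identical shields there are N+1 = 4 gaps in series, each with the same radiative resistance, so the flux falls to 1/(N+1) of its unshielded value.

ratio ≈ 0.250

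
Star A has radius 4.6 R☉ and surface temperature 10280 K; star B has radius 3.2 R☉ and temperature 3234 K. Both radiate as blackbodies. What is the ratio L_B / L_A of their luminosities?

L = 4πR²σT⁴ ∝ R²T⁴, so L_B/L_A = (3.2/4.6)² × (3234/10280)⁴ = 0.484 × 9.79×10^-3 = 4.74×10^-3.

L_B/L_A ≈ 4.74×10^-3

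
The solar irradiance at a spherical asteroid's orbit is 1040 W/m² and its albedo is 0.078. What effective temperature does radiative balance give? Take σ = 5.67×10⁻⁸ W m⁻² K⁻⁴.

T ≈ 255 K

Power absorbed = (1−a)S·πR²; power emitted = 4πR²σT⁴. Equating and cancelling πR²:
T = ((1−a)S / 4σ)^(1/4) = (959 / (4 × 5.67×10⁻⁸))^(1/4) = (4.23×10^9)^(1/4).
T = 255 K.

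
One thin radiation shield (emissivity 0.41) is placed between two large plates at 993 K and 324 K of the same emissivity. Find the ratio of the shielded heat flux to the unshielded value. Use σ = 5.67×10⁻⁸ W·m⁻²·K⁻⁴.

With N identical shields there are N+1 = 2 gaps in series, each with the same radiative resistance, so the flux falls to 1/(N+1) of its unshielded value.

ratio ≈ 0.500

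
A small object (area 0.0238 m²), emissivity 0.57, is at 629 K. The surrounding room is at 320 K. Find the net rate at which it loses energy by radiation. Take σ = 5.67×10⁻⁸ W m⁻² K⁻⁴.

Q ≈ 112 W

Q = εσA(T⁴ − T_s⁴). T⁴ − T_s⁴ = (629)⁴ − (320)⁴ = 1.57×10^11 − 1.05×10^10 = 1.46×10^11 K⁴.
Q = 0.57 × 5.67×10⁻⁸ × 0.0238 × 1.46×10^11 = 112 W.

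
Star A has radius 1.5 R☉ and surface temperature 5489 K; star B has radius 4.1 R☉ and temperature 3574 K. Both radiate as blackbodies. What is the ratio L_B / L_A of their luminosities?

L = 4πR²σT⁴ ∝ R²T⁴, so L_B/L_A = (4.1/1.5)² × (3574/5489)⁴ = 7.47 × 0.180 = 1.34.

L_B/L_A ≈ 1.34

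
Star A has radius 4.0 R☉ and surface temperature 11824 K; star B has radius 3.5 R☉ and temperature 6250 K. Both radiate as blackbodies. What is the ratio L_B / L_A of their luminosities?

L_B/L_A ≈ 0.0598

L = 4πR²σT⁴ ∝ R²T⁴, so L_B/L_A = (3.5/4.0)² × (6250/11824)⁴ = 0.766 × 0.0781 = 0.0598.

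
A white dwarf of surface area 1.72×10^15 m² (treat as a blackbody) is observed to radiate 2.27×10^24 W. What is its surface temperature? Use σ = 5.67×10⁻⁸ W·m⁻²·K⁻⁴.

T ≈ 12400 K

From P = σAT⁴, T = (P / σA)^(1/4) = (2.27×10^24 / (5.67×10⁻⁸ × 1.72×10^15))^(1/4).
T = (2.33×10^16)^(1/4) = 12400 K.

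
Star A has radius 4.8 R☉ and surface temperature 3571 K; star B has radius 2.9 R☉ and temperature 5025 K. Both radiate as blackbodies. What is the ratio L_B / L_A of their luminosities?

L = 4πR²σT⁴ ∝ R²T⁴, so L_B/L_A = (2.9/4.8)² × (5025/3571)⁴ = 0.365 × 3.92 = 1.43.

L_B/L_A ≈ 1.43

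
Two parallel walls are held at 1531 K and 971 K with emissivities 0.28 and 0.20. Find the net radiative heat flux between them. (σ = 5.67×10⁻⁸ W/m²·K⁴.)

For two large parallel gray plates, q = σ(T₁⁴ − T₂⁴) / (1/ε₁ + 1/ε₂ − 1).
1/ε₁ + 1/ε₂ − 1 = 1/0.28 + 1/0.20 − 1 = 7.571.
T₁⁴ − T₂⁴ = 5.49×10^12 − 8.89×10^11 = 4.61×10^12 K⁴.
q = 5.67×10⁻⁸ × 4.61×10^12 / 7.571 = 34500 W/m².

q ≈ 34500 W/m²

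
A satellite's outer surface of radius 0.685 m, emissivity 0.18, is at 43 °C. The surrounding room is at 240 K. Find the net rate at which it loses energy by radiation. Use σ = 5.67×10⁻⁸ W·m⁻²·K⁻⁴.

Q ≈ 400 W

A = 4πr² = 4π × (0.685)² = 5.90 m².
Convert: 43 °C = 316 K.
Q = εσA(T⁴ − T_s⁴). T⁴ − T_s⁴ = (316)⁴ − (240)⁴ = 9.97×10^9 − 3.32×10^9 = 6.65×10^9 K⁴.
Q = 0.18 × 5.67×10⁻⁸ × 5.90 × 6.65×10^9 = 400 W.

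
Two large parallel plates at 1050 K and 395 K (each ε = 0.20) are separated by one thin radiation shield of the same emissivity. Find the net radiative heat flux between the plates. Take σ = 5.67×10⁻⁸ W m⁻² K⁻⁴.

Each of the 2 gaps contributes resistance (2/ε − 1) = 2/0.20 − 1 = 9.000; total = 18.00.
q = σ(T₁⁴ − T₂⁴) / 18.00 = 5.67×10⁻⁸ × 1.19×10^12 / 18.00 = 3750 W/m².

q ≈ 3750 W/m²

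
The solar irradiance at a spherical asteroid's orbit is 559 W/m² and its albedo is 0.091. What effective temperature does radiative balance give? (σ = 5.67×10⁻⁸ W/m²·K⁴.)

Power absorbed = (1−a)S·πR²; power emitted = 4πR²σT⁴. Equating and cancelling πR²:
T = ((1−a)S / 4σ)^(1/4) = (508 / (4 × 5.67×10⁻⁸))^(1/4) = (2.24×10^9)^(1/4).
T = 218 K.

T ≈ 218 K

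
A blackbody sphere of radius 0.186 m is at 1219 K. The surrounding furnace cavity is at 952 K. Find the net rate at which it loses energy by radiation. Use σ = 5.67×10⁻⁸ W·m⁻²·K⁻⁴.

Q ≈ 34200 W

A = 4πr² = 4π × (0.186)² = 0.435 m².
Q = σA(T⁴ − T_s⁴). T⁴ − T_s⁴ = (1219)⁴ − (952)⁴ = 2.21×10^12 − 8.21×10^11 = 1.39×10^12 K⁴.
Q = 5.67×10⁻⁸ × 0.435 × 1.39×10^12 = 34200 W.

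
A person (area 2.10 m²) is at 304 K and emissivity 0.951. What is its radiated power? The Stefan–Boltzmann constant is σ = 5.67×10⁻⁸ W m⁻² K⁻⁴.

P = εσAT⁴ = 0.951 × 5.67×10⁻⁸ × 2.10 × (304)⁴ = 0.951 × 5.67×10⁻⁸ × 2.10 × 8.54×10^9.
P = 967 W.

P ≈ 967 W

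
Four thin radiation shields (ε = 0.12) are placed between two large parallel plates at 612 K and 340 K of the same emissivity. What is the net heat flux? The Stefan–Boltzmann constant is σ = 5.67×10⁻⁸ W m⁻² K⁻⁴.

q ≈ 91.9 W/m²

Each of the 5 gaps contributes resistance (2/ε − 1) = 2/0.12 − 1 = 15.67; total = 78.33.
q = σ(T₁⁴ − T₂⁴) / 78.33 = 5.67×10⁻⁸ × 1.27×10^11 / 78.33 = 91.9 W/m².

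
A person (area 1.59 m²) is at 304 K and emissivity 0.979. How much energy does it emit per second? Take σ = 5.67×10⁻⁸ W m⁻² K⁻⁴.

P ≈ 754 W

Stefan–Boltzmann: P = εσAT⁴ = 0.979 × 5.67×10⁻⁸ × 1.59 × (304)⁴ = 0.979 × 5.67×10⁻⁸ × 1.59 × 8.54×10^9.
P = 754 W.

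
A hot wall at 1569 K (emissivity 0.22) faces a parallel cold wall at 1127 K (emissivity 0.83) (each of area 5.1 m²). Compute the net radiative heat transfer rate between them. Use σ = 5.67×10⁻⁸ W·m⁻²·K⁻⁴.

For two large parallel gray plates, q = σ(T₁⁴ − T₂⁴) / (1/ε₁ + 1/ε₂ − 1).
1/ε₁ + 1/ε₂ − 1 = 1/0.22 + 1/0.83 − 1 = 4.750.
T₁⁴ − T₂⁴ = 6.06×10^12 − 1.61×10^12 = 4.45×10^12 K⁴.
q = 5.67×10⁻⁸ × 4.45×10^12 / 4.750 = 53100 W/m².
Q = q·A = 53100 × 5.1 = 2.71×10^5 W.

Q ≈ 2.71×10^5 W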